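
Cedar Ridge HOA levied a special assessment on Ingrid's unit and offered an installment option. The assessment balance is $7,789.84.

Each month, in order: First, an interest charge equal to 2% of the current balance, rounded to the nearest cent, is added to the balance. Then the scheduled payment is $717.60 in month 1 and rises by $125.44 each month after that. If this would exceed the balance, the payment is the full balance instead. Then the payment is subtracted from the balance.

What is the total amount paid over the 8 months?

Month 1: opening $7,789.84; interest $155.80 → $7,945.64; payment $717.60; balance $7,228.04
Month 2: opening $7,228.04; interest $144.56 → $7,372.60; payment $843.04; balance $6,529.56
Month 3: opening $6,529.56; interest $130.59 → $6,660.15; payment $968.48; balance $5,691.67
Month 4: opening $5,691.67; interest $113.83 → $5,805.50; payment $1,093.92; balance $4,711.58
Month 5: opening $4,711.58; interest $94.23 → $4,805.81; payment $1,219.36; balance $3,586.45
Month 6: opening $3,586.45; interest $71.73 → $3,658.18; payment $1,344.80; balance $2,313.38
Month 7: opening $2,313.38; interest $46.27 → $2,359.65; payment $1,470.24; balance $889.41
Month 8: opening $889.41; interest $17.79 → $907.20; payment $907.20; balance $0.00
Total paid: $8,564.64

$8,564.64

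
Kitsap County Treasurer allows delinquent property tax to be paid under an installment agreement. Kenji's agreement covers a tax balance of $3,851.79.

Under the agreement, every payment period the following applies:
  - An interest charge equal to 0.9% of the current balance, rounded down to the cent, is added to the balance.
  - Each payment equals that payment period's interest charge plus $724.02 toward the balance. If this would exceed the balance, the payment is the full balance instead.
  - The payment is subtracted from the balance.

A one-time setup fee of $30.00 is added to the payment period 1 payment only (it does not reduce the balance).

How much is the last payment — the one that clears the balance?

$233.77

Payment period 1: $3,851.79 +$34.66 interest = $3,886.45; pay $758.68 (+ $30.00 fee) → $3,127.77
Payment period 2: $3,127.77 +$28.14 interest = $3,155.91; pay $752.16 → $2,403.75
Payment period 3: $2,403.75 +$21.63 interest = $2,425.38; pay $745.65 → $1,679.73
Payment period 4: $1,679.73 +$15.11 interest = $1,694.84; pay $739.13 → $955.71
Payment period 5: $955.71 +$8.60 interest = $964.31; pay $732.62 → $231.69
Payment period 6: $231.69 +$2.08 interest = $233.77; pay $233.77 → $0.00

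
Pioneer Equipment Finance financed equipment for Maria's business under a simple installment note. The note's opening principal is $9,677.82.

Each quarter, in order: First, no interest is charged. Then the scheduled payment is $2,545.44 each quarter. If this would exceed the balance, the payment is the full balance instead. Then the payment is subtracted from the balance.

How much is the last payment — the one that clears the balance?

Quarter 1: $9,677.82 − $2,545.44 → $7,132.38
Quarter 2: $7,132.38 − $2,545.44 → $4,586.94
Quarter 3: $4,586.94 − $2,545.44 → $2,041.50
Quarter 4: $2,041.50 − $2,041.50 → $0.00

$2,041.50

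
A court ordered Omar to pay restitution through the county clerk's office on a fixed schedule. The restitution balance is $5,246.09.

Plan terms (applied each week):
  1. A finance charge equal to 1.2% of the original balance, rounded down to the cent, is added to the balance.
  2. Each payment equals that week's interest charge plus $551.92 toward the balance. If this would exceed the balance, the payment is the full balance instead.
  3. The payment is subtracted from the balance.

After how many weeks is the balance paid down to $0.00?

Week 1: opening $5,246.09; interest $62.95 → $5,309.04; payment $614.87; balance $4,694.17
Week 2: opening $4,694.17; interest $62.95 → $4,757.12; payment $614.87; balance $4,142.25
Week 3: opening $4,142.25; interest $62.95 → $4,205.20; payment $614.87; balance $3,590.33
Week 4: opening $3,590.33; interest $62.95 → $3,653.28; payment $614.87; balance $3,038.41
Week 5: opening $3,038.41; interest $62.95 → $3,101.36; payment $614.87; balance $2,486.49
Week 6: opening $2,486.49; interest $62.95 → $2,549.44; payment $614.87; balance $1,934.57
Week 7: opening $1,934.57; interest $62.95 → $1,997.52; payment $614.87; balance $1,382.65
Week 8: opening $1,382.65; interest $62.95 → $1,445.60; payment $614.87; balance $830.73
Week 9: opening $830.73; interest $62.95 → $893.68; payment $614.87; balance $278.81
Week 10: opening $278.81; interest $62.95 → $341.76; payment $341.76; balance $0.00
Balance reaches $0.00 in week 10.

10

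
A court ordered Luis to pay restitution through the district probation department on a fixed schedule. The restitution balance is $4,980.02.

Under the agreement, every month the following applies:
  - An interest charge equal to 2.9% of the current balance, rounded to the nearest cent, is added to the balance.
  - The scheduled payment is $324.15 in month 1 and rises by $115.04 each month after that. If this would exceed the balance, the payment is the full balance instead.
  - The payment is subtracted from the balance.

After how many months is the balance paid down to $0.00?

8

Month 1: opening $4,980.02; interest $144.42 → $5,124.44; payment $324.15; balance $4,800.29
Month 2: opening $4,800.29; interest $139.21 → $4,939.50; payment $439.19; balance $4,500.31
Month 3: opening $4,500.31; interest $130.51 → $4,630.82; payment $554.23; balance $4,076.59
Month 4: opening $4,076.59; interest $118.22 → $4,194.81; payment $669.27; balance $3,525.54
Month 5: opening $3,525.54; interest $102.24 → $3,627.78; payment $784.31; balance $2,843.47
Month 6: opening $2,843.47; interest $82.46 → $2,925.93; payment $899.35; balance $2,026.58
Month 7: opening $2,026.58; interest $58.77 → $2,085.35; payment $1,014.39; balance $1,070.96
Month 8: opening $1,070.96; interest $31.06 → $1,102.02; payment $1,102.02; balance $0.00
Balance reaches $0.00 in month 8.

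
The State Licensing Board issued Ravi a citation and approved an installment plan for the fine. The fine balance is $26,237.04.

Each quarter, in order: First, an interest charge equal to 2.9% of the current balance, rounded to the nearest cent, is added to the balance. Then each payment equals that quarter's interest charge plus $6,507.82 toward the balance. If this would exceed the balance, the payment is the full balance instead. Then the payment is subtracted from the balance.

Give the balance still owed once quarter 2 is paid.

# | Opening | Interest | Payment | End bal
1 | $26,237.04 | $760.87 | $7,268.69 | $19,729.22
2 | $19,729.22 | $572.15 | $7,079.97 | $13,221.40

$13,221.40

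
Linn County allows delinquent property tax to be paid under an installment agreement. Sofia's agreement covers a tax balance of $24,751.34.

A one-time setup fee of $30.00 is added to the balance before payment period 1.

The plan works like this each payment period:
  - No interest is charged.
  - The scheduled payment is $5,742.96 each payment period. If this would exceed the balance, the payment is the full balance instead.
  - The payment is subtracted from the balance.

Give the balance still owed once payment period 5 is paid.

# | Opening | Payment | End bal
1 | $24,781.34 | $5,742.96 | $19,038.38
2 | $19,038.38 | $5,742.96 | $13,295.42
3 | $13,295.42 | $5,742.96 | $7,552.46
4 | $7,552.46 | $5,742.96 | $1,809.50
5 | $1,809.50 | $1,809.50 | $0.00

$0.00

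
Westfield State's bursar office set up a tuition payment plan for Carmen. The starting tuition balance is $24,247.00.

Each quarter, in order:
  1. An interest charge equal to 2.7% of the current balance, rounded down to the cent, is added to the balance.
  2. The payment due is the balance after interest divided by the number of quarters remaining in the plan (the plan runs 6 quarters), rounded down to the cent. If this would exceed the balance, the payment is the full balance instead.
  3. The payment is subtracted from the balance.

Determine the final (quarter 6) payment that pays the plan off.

Quarter 1: opening $24,247.00; interest $654.66 → $24,901.66; payment $4,150.27; balance $20,751.39
Quarter 2: opening $20,751.39; interest $560.28 → $21,311.67; payment $4,262.33; balance $17,049.34
Quarter 3: opening $17,049.34; interest $460.33 → $17,509.67; payment $4,377.41; balance $13,132.26
Quarter 4: opening $13,132.26; interest $354.57 → $13,486.83; payment $4,495.61; balance $8,991.22
Quarter 5: opening $8,991.22; interest $242.76 → $9,233.98; payment $4,616.99; balance $4,616.99
Quarter 6: opening $4,616.99; interest $124.65 → $4,741.64; payment $4,741.64; balance $0.00

$4,741.64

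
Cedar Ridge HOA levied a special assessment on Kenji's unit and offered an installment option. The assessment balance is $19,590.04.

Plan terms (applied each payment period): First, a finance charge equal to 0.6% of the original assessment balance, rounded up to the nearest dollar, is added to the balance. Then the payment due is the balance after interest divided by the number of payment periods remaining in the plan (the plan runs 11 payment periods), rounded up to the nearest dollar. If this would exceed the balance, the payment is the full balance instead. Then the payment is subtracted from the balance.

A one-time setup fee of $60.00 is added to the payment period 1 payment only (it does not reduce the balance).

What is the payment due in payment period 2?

$1,804.00

Payment period 1: $19,590.04 +$118.00 interest = $19,708.04; pay $1,792.00 (+ $60.00 fee) → $17,916.04
Payment period 2: $17,916.04 +$118.00 interest = $18,034.04; pay $1,804.00 → $16,230.04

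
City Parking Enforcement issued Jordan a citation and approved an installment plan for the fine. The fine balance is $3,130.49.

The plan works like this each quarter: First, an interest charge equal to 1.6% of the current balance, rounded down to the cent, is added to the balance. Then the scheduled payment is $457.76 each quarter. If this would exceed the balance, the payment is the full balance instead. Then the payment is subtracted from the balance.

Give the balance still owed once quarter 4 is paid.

$1,460.22

Quarter 1: opening $3,130.49; interest $50.08 → $3,180.57; payment $457.76; balance $2,722.81
Quarter 2: opening $2,722.81; interest $43.56 → $2,766.37; payment $457.76; balance $2,308.61
Quarter 3: opening $2,308.61; interest $36.93 → $2,345.54; payment $457.76; balance $1,887.78
Quarter 4: opening $1,887.78; interest $30.20 → $1,917.98; payment $457.76; balance $1,460.22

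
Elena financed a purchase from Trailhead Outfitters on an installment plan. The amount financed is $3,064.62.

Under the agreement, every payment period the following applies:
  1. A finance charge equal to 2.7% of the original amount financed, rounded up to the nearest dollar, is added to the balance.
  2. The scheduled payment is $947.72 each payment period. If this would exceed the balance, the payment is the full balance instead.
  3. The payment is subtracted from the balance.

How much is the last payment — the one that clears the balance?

$553.46

# | Opening | Interest | Payment | End bal
1 | $3,064.62 | $83.00 | $947.72 | $2,199.90
2 | $2,199.90 | $83.00 | $947.72 | $1,335.18
3 | $1,335.18 | $83.00 | $947.72 | $470.46
4 | $470.46 | $83.00 | $553.46 | $0.00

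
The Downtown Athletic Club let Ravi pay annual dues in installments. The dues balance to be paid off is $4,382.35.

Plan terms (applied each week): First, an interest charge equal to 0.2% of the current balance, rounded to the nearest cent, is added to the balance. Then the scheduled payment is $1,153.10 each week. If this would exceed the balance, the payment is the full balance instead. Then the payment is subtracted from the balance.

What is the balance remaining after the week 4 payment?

Week 1: $4,382.35 +$8.76 interest = $4,391.11; pay $1,153.10 → $3,238.01
Week 2: $3,238.01 +$6.48 interest = $3,244.49; pay $1,153.10 → $2,091.39
Week 3: $2,091.39 +$4.18 interest = $2,095.57; pay $1,153.10 → $942.47
Week 4: $942.47 +$1.88 interest = $944.35; pay $944.35 → $0.00

$0.00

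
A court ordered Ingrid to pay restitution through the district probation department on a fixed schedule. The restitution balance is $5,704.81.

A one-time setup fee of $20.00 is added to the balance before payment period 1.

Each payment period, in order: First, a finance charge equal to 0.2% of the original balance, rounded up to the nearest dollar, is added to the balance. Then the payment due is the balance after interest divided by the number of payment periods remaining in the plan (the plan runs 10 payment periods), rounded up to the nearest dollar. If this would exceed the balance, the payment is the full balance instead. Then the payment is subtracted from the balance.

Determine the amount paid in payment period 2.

$575.00

Payment period 1: $5,724.81 +$12.00 interest = $5,736.81; pay $574.00 → $5,162.81
Payment period 2: $5,162.81 +$12.00 interest = $5,174.81; pay $575.00 → $4,599.81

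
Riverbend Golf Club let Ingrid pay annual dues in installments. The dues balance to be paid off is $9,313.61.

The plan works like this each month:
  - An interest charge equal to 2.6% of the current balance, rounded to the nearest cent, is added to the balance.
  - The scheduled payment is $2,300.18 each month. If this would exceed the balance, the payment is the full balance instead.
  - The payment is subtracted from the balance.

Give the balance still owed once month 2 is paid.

$5,144.05

Month 1: opening $9,313.61; interest $242.15 → $9,555.76; payment $2,300.18; balance $7,255.58
Month 2: opening $7,255.58; interest $188.65 → $7,444.23; payment $2,300.18; balance $5,144.05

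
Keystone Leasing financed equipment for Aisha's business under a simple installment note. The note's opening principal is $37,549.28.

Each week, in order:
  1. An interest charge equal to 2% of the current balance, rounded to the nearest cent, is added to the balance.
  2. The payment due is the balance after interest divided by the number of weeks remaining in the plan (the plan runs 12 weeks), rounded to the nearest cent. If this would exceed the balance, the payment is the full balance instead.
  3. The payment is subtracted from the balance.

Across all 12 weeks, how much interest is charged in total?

$5,257.93

Week 1: opening $37,549.28; interest $750.99 → $38,300.27; payment $3,191.69; balance $35,108.58
Week 2: opening $35,108.58; interest $702.17 → $35,810.75; payment $3,255.52; balance $32,555.23
Week 3: opening $32,555.23; interest $651.10 → $33,206.33; payment $3,320.63; balance $29,885.70
Week 4: opening $29,885.70; interest $597.71 → $30,483.41; payment $3,387.05; balance $27,096.36
Week 5: opening $27,096.36; interest $541.93 → $27,638.29; payment $3,454.79; balance $24,183.50
Week 6: opening $24,183.50; interest $483.67 → $24,667.17; payment $3,523.88; balance $21,143.29
Week 7: opening $21,143.29; interest $422.87 → $21,566.16; payment $3,594.36; balance $17,971.80
Week 8: opening $17,971.80; interest $359.44 → $18,331.24; payment $3,666.25; balance $14,664.99
Week 9: opening $14,664.99; interest $293.30 → $14,958.29; payment $3,739.57; balance $11,218.72
Week 10: opening $11,218.72; interest $224.37 → $11,443.09; payment $3,814.36; balance $7,628.73
Week 11: opening $7,628.73; interest $152.57 → $7,781.30; payment $3,890.65; balance $3,890.65
Week 12: opening $3,890.65; interest $77.81 → $3,968.46; payment $3,968.46; balance $0.00
Total interest: $750.99 + $702.17 + $651.10 + $597.71 + $541.93 + $483.67 + $422.87 + $359.44 + $293.30 + $224.37 + $152.57 + $77.81 = $5,257.93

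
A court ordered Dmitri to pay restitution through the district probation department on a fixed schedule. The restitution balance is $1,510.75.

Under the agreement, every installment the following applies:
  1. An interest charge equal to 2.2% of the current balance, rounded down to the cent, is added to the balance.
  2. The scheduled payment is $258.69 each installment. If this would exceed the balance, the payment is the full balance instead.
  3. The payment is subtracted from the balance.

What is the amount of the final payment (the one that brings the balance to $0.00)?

Installment 1: opening $1,510.75; interest $33.23 → $1,543.98; payment $258.69; balance $1,285.29
Installment 2: opening $1,285.29; interest $28.27 → $1,313.56; payment $258.69; balance $1,054.87
Installment 3: opening $1,054.87; interest $23.20 → $1,078.07; payment $258.69; balance $819.38
Installment 4: opening $819.38; interest $18.02 → $837.40; payment $258.69; balance $578.71
Installment 5: opening $578.71; interest $12.73 → $591.44; payment $258.69; balance $332.75
Installment 6: opening $332.75; interest $7.32 → $340.07; payment $258.69; balance $81.38
Installment 7: opening $81.38; interest $1.79 → $83.17; payment $83.17; balance $0.00

$83.17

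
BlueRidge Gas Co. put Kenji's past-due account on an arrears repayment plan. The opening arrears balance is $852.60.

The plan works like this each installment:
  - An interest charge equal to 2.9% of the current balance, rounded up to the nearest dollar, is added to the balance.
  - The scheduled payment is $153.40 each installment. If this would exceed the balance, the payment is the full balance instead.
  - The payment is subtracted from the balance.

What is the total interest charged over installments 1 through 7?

Installment 1: opening $852.60; interest $25.00 → $877.60; payment $153.40; balance $724.20
Installment 2: opening $724.20; interest $22.00 → $746.20; payment $153.40; balance $592.80
Installment 3: opening $592.80; interest $18.00 → $610.80; payment $153.40; balance $457.40
Installment 4: opening $457.40; interest $14.00 → $471.40; payment $153.40; balance $318.00
Installment 5: opening $318.00; interest $10.00 → $328.00; payment $153.40; balance $174.60
Installment 6: opening $174.60; interest $6.00 → $180.60; payment $153.40; balance $27.20
Installment 7: opening $27.20; interest $1.00 → $28.20; payment $28.20; balance $0.00
Total interest: $25.00 + $22.00 + $18.00 + $14.00 + $10.00 + $6.00 + $1.00 = $96.00

$96.00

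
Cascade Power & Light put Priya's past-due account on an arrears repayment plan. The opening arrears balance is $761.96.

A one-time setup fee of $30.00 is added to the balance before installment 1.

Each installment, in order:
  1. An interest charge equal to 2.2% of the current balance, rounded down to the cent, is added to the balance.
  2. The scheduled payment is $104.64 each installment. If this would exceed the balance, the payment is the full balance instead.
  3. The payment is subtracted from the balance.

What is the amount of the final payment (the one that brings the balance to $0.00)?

Installment 1: $791.96 +$17.42 interest = $809.38; pay $104.64 → $704.74
Installment 2: $704.74 +$15.50 interest = $720.24; pay $104.64 → $615.60
Installment 3: $615.60 +$13.54 interest = $629.14; pay $104.64 → $524.50
Installment 4: $524.50 +$11.53 interest = $536.03; pay $104.64 → $431.39
Installment 5: $431.39 +$9.49 interest = $440.88; pay $104.64 → $336.24
Installment 6: $336.24 +$7.39 interest = $343.63; pay $104.64 → $238.99
Installment 7: $238.99 +$5.25 interest = $244.24; pay $104.64 → $139.60
Installment 8: $139.60 +$3.07 interest = $142.67; pay $104.64 → $38.03
Installment 9: $38.03 +$0.83 interest = $38.86; pay $38.86 → $0.00

$38.86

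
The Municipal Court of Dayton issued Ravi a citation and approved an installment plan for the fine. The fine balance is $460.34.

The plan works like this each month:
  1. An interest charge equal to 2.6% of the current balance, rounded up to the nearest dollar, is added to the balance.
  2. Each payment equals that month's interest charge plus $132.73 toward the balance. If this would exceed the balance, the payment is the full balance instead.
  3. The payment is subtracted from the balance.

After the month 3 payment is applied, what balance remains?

Month 1: $460.34 +$12.00 interest = $472.34; pay $144.73 → $327.61
Month 2: $327.61 +$9.00 interest = $336.61; pay $141.73 → $194.88
Month 3: $194.88 +$6.00 interest = $200.88; pay $138.73 → $62.15

$62.15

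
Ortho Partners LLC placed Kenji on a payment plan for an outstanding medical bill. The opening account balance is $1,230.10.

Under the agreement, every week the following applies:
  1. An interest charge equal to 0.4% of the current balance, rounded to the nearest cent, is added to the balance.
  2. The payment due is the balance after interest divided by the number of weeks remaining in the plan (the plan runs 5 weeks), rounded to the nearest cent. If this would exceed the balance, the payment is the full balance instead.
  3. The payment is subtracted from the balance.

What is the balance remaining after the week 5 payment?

$0.00

# | Opening | Interest | Payment | End bal
1 | $1,230.10 | $4.92 | $247.00 | $988.02
2 | $988.02 | $3.95 | $247.99 | $743.98
3 | $743.98 | $2.98 | $248.99 | $497.97
4 | $497.97 | $1.99 | $249.98 | $249.98
5 | $249.98 | $1.00 | $250.98 | $0.00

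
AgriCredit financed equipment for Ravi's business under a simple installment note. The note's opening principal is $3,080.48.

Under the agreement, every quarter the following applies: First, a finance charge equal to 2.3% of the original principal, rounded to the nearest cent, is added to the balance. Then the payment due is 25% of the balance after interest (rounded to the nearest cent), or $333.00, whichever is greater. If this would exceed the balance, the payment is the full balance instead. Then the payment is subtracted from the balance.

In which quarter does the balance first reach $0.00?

9

# | Opening | Interest | Payment | End bal
1 | $3,080.48 | $70.85 | $787.83 | $2,363.50
2 | $2,363.50 | $70.85 | $608.59 | $1,825.76
3 | $1,825.76 | $70.85 | $474.15 | $1,422.46
4 | $1,422.46 | $70.85 | $373.33 | $1,119.98
5 | $1,119.98 | $70.85 | $333.00 | $857.83
6 | $857.83 | $70.85 | $333.00 | $595.68
7 | $595.68 | $70.85 | $333.00 | $333.53
8 | $333.53 | $70.85 | $333.00 | $71.38
9 | $71.38 | $70.85 | $142.23 | $0.00
Balance reaches $0.00 in quarter 9.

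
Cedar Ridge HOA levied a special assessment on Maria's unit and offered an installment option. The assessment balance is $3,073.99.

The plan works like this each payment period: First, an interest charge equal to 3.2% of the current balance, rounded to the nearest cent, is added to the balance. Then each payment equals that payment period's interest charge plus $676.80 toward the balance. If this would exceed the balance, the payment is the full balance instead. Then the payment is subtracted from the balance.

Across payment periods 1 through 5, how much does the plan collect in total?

$3,349.25

# | Opening | Interest | Payment | End bal
1 | $3,073.99 | $98.37 | $775.17 | $2,397.19
2 | $2,397.19 | $76.71 | $753.51 | $1,720.39
3 | $1,720.39 | $55.05 | $731.85 | $1,043.59
4 | $1,043.59 | $33.39 | $710.19 | $366.79
5 | $366.79 | $11.74 | $378.53 | $0.00
Total paid: $3,349.25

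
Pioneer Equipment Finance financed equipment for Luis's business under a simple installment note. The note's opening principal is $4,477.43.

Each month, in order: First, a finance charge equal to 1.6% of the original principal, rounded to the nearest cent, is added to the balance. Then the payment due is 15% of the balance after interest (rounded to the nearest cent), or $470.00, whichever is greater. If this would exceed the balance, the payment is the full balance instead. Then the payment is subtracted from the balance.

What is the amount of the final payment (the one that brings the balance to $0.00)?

$189.47

# | Opening | Interest | Payment | End bal
1 | $4,477.43 | $71.64 | $682.36 | $3,866.71
2 | $3,866.71 | $71.64 | $590.75 | $3,347.60
3 | $3,347.60 | $71.64 | $512.89 | $2,906.35
4 | $2,906.35 | $71.64 | $470.00 | $2,507.99
5 | $2,507.99 | $71.64 | $470.00 | $2,109.63
6 | $2,109.63 | $71.64 | $470.00 | $1,711.27
7 | $1,711.27 | $71.64 | $470.00 | $1,312.91
8 | $1,312.91 | $71.64 | $470.00 | $914.55
9 | $914.55 | $71.64 | $470.00 | $516.19
10 | $516.19 | $71.64 | $470.00 | $117.83
11 | $117.83 | $71.64 | $189.47 | $0.00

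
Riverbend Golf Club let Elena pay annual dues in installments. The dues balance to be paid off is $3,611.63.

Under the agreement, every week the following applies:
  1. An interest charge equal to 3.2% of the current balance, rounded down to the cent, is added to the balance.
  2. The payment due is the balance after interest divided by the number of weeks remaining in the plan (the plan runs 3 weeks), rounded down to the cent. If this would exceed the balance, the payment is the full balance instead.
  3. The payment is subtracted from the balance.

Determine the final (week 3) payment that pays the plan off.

$1,323.18

Week 1: opening $3,611.63; interest $115.57 → $3,727.20; payment $1,242.40; balance $2,484.80
Week 2: opening $2,484.80; interest $79.51 → $2,564.31; payment $1,282.15; balance $1,282.16
Week 3: opening $1,282.16; interest $41.02 → $1,323.18; payment $1,323.18; balance $0.00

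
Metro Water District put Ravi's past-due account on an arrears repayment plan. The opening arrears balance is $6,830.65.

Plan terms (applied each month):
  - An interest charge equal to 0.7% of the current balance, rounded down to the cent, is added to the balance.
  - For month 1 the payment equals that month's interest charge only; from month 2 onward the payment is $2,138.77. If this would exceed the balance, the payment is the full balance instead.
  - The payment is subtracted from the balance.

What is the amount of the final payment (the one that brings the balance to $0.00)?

Month 1: $6,830.65 +$47.81 interest = $6,878.46; pay $47.81 → $6,830.65
Month 2: $6,830.65 +$47.81 interest = $6,878.46; pay $2,138.77 → $4,739.69
Month 3: $4,739.69 +$33.17 interest = $4,772.86; pay $2,138.77 → $2,634.09
Month 4: $2,634.09 +$18.43 interest = $2,652.52; pay $2,138.77 → $513.75
Month 5: $513.75 +$3.59 interest = $517.34; pay $517.34 → $0.00

$517.34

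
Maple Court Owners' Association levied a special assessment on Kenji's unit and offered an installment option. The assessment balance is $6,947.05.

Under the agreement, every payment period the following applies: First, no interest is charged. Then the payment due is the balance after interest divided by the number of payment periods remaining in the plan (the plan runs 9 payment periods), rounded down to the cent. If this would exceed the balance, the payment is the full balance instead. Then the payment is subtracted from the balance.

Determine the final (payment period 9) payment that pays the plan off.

$771.90

Payment period 1: $6,947.05 − $771.89 → $6,175.16
Payment period 2: $6,175.16 − $771.89 → $5,403.27
Payment period 3: $5,403.27 − $771.89 → $4,631.38
Payment period 4: $4,631.38 − $771.89 → $3,859.49
Payment period 5: $3,859.49 − $771.89 → $3,087.60
Payment period 6: $3,087.60 − $771.90 → $2,315.70
Payment period 7: $2,315.70 − $771.90 → $1,543.80
Payment period 8: $1,543.80 − $771.90 → $771.90
Payment period 9: $771.90 − $771.90 → $0.00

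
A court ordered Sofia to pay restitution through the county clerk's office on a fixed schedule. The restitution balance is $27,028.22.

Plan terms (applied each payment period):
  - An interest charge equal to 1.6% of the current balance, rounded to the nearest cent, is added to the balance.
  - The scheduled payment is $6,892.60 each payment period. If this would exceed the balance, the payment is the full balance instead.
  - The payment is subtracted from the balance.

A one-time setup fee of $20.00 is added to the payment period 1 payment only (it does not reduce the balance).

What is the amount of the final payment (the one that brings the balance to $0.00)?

$569.78

# | Opening | Interest | Payment | Fee | End bal
1 | $27,028.22 | $432.45 | $6,892.60 | $20.00 | $20,568.07
2 | $20,568.07 | $329.09 | $6,892.60 | — | $14,004.56
3 | $14,004.56 | $224.07 | $6,892.60 | — | $7,336.03
4 | $7,336.03 | $117.38 | $6,892.60 | — | $560.81
5 | $560.81 | $8.97 | $569.78 | — | $0.00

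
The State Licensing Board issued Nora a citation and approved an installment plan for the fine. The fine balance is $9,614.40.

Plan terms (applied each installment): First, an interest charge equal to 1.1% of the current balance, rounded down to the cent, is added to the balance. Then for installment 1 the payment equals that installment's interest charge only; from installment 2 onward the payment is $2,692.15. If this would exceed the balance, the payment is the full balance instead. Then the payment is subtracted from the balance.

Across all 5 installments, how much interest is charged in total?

Installment 1: opening $9,614.40; interest $105.75 → $9,720.15; payment $105.75; balance $9,614.40
Installment 2: opening $9,614.40; interest $105.75 → $9,720.15; payment $2,692.15; balance $7,028.00
Installment 3: opening $7,028.00; interest $77.30 → $7,105.30; payment $2,692.15; balance $4,413.15
Installment 4: opening $4,413.15; interest $48.54 → $4,461.69; payment $2,692.15; balance $1,769.54
Installment 5: opening $1,769.54; interest $19.46 → $1,789.00; payment $1,789.00; balance $0.00
Total interest: $105.75 + $105.75 + $77.30 + $48.54 + $19.46 = $356.80

$356.80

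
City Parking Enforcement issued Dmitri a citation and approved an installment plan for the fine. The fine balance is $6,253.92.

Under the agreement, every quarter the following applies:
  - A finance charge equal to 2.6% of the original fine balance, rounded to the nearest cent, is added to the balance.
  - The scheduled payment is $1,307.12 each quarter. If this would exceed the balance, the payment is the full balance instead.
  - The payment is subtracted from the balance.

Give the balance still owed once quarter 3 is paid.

Quarter 1: opening $6,253.92; interest $162.60 → $6,416.52; payment $1,307.12; balance $5,109.40
Quarter 2: opening $5,109.40; interest $162.60 → $5,272.00; payment $1,307.12; balance $3,964.88
Quarter 3: opening $3,964.88; interest $162.60 → $4,127.48; payment $1,307.12; balance $2,820.36

$2,820.36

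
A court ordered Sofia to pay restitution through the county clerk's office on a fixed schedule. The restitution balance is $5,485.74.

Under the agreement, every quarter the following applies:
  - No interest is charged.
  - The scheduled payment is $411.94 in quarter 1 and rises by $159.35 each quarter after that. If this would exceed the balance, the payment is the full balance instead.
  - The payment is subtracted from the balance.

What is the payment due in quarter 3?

# | Opening | Payment | End bal
1 | $5,485.74 | $411.94 | $5,073.80
2 | $5,073.80 | $571.29 | $4,502.51
3 | $4,502.51 | $730.64 | $3,771.87

$730.64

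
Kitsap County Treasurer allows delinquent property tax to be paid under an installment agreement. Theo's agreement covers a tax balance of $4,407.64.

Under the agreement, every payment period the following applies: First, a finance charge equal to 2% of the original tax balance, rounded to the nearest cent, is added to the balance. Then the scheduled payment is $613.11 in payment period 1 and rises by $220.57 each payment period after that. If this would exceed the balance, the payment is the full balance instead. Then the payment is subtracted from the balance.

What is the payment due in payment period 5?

# | Opening | Interest | Payment | End bal
1 | $4,407.64 | $88.15 | $613.11 | $3,882.68
2 | $3,882.68 | $88.15 | $833.68 | $3,137.15
3 | $3,137.15 | $88.15 | $1,054.25 | $2,171.05
4 | $2,171.05 | $88.15 | $1,274.82 | $984.38
5 | $984.38 | $88.15 | $1,072.53 | $0.00

$1,072.53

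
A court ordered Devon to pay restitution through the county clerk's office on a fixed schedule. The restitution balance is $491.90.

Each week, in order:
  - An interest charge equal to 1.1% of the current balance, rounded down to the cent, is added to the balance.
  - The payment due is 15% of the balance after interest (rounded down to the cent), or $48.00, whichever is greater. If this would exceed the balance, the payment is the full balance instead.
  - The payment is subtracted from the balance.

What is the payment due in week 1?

$74.59

Week 1: $491.90 +$5.41 interest = $497.31; pay $74.59 → $422.72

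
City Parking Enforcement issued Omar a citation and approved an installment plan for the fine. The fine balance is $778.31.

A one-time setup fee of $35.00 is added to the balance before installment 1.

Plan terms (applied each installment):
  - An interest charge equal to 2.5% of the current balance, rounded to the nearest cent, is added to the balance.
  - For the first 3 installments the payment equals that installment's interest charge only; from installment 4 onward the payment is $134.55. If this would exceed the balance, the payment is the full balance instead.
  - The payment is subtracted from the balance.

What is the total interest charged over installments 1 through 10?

$140.79

Installment 1: opening $813.31; interest $20.33 → $833.64; payment $20.33; balance $813.31
Installment 2: opening $813.31; interest $20.33 → $833.64; payment $20.33; balance $813.31
Installment 3: opening $813.31; interest $20.33 → $833.64; payment $20.33; balance $813.31
Installment 4: opening $813.31; interest $20.33 → $833.64; payment $134.55; balance $699.09
Installment 5: opening $699.09; interest $17.48 → $716.57; payment $134.55; balance $582.02
Installment 6: opening $582.02; interest $14.55 → $596.57; payment $134.55; balance $462.02
Installment 7: opening $462.02; interest $11.55 → $473.57; payment $134.55; balance $339.02
Installment 8: opening $339.02; interest $8.48 → $347.50; payment $134.55; balance $212.95
Installment 9: opening $212.95; interest $5.32 → $218.27; payment $134.55; balance $83.72
Installment 10: opening $83.72; interest $2.09 → $85.81; payment $85.81; balance $0.00
Total interest: $20.33 + $20.33 + $20.33 + $20.33 + $17.48 + $14.55 + $11.55 + $8.48 + $5.32 + $2.09 = $140.79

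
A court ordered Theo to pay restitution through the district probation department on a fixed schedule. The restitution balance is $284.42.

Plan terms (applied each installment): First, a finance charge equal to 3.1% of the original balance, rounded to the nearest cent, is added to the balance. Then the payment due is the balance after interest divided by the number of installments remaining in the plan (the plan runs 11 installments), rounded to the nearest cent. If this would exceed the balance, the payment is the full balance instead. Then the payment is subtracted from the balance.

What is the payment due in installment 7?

$34.12

# | Opening | Interest | Payment | End bal
1 | $284.42 | $8.82 | $26.66 | $266.58
2 | $266.58 | $8.82 | $27.54 | $247.86
3 | $247.86 | $8.82 | $28.52 | $228.16
4 | $228.16 | $8.82 | $29.62 | $207.36
5 | $207.36 | $8.82 | $30.88 | $185.30
6 | $185.30 | $8.82 | $32.35 | $161.77
7 | $161.77 | $8.82 | $34.12 | $136.47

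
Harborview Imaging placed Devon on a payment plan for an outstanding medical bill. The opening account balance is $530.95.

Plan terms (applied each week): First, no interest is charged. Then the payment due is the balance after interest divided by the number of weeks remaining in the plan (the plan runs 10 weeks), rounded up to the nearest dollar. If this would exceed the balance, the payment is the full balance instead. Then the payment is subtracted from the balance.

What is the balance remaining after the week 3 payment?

Week 1: opening $530.95; payment $54.00; balance $476.95
Week 2: opening $476.95; payment $53.00; balance $423.95
Week 3: opening $423.95; payment $53.00; balance $370.95

$370.95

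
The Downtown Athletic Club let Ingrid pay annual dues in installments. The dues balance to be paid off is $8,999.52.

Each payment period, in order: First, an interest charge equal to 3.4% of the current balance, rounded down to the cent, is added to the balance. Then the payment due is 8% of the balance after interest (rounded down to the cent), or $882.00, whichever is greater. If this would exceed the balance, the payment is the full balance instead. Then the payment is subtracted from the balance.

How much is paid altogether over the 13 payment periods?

# | Opening | Interest | Payment | End bal
1 | $8,999.52 | $305.98 | $882.00 | $8,423.50
2 | $8,423.50 | $286.39 | $882.00 | $7,827.89
3 | $7,827.89 | $266.14 | $882.00 | $7,212.03
4 | $7,212.03 | $245.20 | $882.00 | $6,575.23
5 | $6,575.23 | $223.55 | $882.00 | $5,916.78
6 | $5,916.78 | $201.17 | $882.00 | $5,235.95
7 | $5,235.95 | $178.02 | $882.00 | $4,531.97
8 | $4,531.97 | $154.08 | $882.00 | $3,804.05
9 | $3,804.05 | $129.33 | $882.00 | $3,051.38
10 | $3,051.38 | $103.74 | $882.00 | $2,273.12
11 | $2,273.12 | $77.28 | $882.00 | $1,468.40
12 | $1,468.40 | $49.92 | $882.00 | $636.32
13 | $636.32 | $21.63 | $657.95 | $0.00
Total paid: $11,241.95

$11,241.95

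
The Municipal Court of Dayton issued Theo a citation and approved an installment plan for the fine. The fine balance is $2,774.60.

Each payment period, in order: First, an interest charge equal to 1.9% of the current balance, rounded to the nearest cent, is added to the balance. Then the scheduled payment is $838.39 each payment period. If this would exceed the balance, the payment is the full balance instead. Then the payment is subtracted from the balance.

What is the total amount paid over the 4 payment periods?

$2,894.77

# | Opening | Interest | Payment | End bal
1 | $2,774.60 | $52.72 | $838.39 | $1,988.93
2 | $1,988.93 | $37.79 | $838.39 | $1,188.33
3 | $1,188.33 | $22.58 | $838.39 | $372.52
4 | $372.52 | $7.08 | $379.60 | $0.00
Total paid: $2,894.77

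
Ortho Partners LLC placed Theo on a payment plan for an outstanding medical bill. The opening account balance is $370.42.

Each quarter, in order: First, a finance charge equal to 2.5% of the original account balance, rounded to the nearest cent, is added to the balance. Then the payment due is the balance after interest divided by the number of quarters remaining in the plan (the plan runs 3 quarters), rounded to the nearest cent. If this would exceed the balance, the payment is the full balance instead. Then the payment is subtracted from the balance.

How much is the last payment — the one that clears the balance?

Quarter 1: $370.42 +$9.26 interest = $379.68; pay $126.56 → $253.12
Quarter 2: $253.12 +$9.26 interest = $262.38; pay $131.19 → $131.19
Quarter 3: $131.19 +$9.26 interest = $140.45; pay $140.45 → $0.00

$140.45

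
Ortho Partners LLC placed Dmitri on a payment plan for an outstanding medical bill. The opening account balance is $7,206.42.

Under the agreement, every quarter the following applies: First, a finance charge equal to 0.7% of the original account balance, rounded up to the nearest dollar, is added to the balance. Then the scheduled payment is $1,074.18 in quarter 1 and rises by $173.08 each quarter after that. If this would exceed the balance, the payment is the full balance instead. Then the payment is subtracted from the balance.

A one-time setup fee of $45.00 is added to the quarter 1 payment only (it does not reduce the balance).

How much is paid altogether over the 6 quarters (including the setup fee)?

$7,557.42

# | Opening | Interest | Payment | Fee | End bal
1 | $7,206.42 | $51.00 | $1,074.18 | $45.00 | $6,183.24
2 | $6,183.24 | $51.00 | $1,247.26 | — | $4,986.98
3 | $4,986.98 | $51.00 | $1,420.34 | — | $3,617.64
4 | $3,617.64 | $51.00 | $1,593.42 | — | $2,075.22
5 | $2,075.22 | $51.00 | $1,766.50 | — | $359.72
6 | $359.72 | $51.00 | $410.72 | — | $0.00
Total paid: $7,557.42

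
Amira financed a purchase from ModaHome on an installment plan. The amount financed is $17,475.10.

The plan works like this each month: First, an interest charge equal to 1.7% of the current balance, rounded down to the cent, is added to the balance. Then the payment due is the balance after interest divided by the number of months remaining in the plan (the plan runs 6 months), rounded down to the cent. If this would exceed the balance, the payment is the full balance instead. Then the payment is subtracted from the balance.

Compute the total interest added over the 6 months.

Month 1: opening $17,475.10; interest $297.07 → $17,772.17; payment $2,962.02; balance $14,810.15
Month 2: opening $14,810.15; interest $251.77 → $15,061.92; payment $3,012.38; balance $12,049.54
Month 3: opening $12,049.54; interest $204.84 → $12,254.38; payment $3,063.59; balance $9,190.79
Month 4: opening $9,190.79; interest $156.24 → $9,347.03; payment $3,115.67; balance $6,231.36
Month 5: opening $6,231.36; interest $105.93 → $6,337.29; payment $3,168.64; balance $3,168.65
Month 6: opening $3,168.65; interest $53.86 → $3,222.51; payment $3,222.51; balance $0.00
Total interest: $297.07 + $251.77 + $204.84 + $156.24 + $105.93 + $53.86 = $1,069.71

$1,069.71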